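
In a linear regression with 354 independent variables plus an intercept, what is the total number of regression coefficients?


Total coefficients = number of predictors + 1 (for the intercept).
= 354 + 1 = 355.

355


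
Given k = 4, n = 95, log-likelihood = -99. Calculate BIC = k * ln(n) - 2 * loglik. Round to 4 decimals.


k * ln(n) = 4 * ln(95) = 4 * 4.553877 = 18.215508.
-2 * loglik = -2 * (-99) = 198.
BIC = 18.215508 + 198 = 216.215508, which rounds to 216.2155.

216.2155


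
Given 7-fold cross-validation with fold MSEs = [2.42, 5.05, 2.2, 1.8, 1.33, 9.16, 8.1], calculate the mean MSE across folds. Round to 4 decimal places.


Total MSE across folds = 30.0600.
CV-MSE = 30.0600/7 = 4.2943.

4.2943


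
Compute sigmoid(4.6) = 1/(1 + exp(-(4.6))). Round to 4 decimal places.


exp(-4.6000) = 0.0101.
1 + exp(-z) = 1.0101.
sigmoid = 1/1.0101 = 0.9900.

0.9900


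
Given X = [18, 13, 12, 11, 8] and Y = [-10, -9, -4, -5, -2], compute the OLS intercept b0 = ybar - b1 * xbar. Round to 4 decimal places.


First find the slope: b1 = -0.8271.
Means: xbar = 12.4000, ybar = -6.0000.
b0 = ybar - b1 * xbar = -6.0000 - -0.8271 * 12.4000 = 4.2556.

4.2556


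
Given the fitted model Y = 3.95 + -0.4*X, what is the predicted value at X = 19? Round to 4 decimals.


Plug X = 19 into Y = 3.95 + -0.4*X:
Y = 3.95 + -7.6000 = -3.6500.

-3.6500


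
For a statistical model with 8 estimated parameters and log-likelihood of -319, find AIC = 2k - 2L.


AIC = 2k - 2*loglik = 2(8) - 2(-319).
= 16 + 638 = 654.

654


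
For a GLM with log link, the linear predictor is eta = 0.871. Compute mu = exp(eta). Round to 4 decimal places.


mu = exp(eta) = exp(0.871).
= 2.3893.

2.3893


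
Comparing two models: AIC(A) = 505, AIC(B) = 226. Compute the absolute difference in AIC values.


Compute |505 - 226| = 279.
Model B has the smaller AIC.

279


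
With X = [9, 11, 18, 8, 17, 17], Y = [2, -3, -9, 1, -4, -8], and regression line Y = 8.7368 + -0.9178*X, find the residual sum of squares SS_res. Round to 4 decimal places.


For each point, residual = actual - predicted.
Residuals: [1.5234, -1.6410, -1.2164, -0.3944, 2.8658, -1.1342].
Sum of squared residuals = 16.1480.

16.1480


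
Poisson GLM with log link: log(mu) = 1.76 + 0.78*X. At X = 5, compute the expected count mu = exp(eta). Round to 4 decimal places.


Linear predictor: eta = 1.76 + (0.78)(5) = 5.6600.
Expected count: mu = exp(5.6600) = 287.1486.

287.1486


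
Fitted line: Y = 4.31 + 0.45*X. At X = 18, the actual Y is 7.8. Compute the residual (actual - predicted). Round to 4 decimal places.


Fitted value at X = 18 is yhat = 4.31 + 0.45*18 = 12.4100.
Residual = 7.8 - 12.4100 = -4.6100.

-4.6100


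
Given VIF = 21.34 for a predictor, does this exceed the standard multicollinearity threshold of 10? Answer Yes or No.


Compare VIF = 21.34 to the threshold of 10.
21.34 >= 10, so the answer is Yes.

Yes


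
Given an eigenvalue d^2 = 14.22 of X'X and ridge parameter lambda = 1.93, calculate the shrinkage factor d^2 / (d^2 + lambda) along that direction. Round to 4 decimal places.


Denominator = d^2 + lambda = 14.22 + 1.93 = 16.1500.
Shrinkage = 14.22 / 16.1500 = 0.8805.

0.8805


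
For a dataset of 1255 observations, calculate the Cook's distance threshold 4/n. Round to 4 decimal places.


Using the rule of thumb:
Threshold = 4 / 1255 = 0.0032.

0.0032


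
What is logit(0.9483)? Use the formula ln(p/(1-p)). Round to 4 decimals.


1 - p = 0.0517.
p/(1-p) = 18.3424.
logit = ln(18.3424) = 2.9092.

2.9092


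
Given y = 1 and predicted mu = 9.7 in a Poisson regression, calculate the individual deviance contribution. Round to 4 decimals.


Compute y*ln(y/mu) = 1*ln(1/9.7) = 1*-2.272126 = -2.272126.
y - mu = -8.7.
D = 2*(-2.272126 - (-8.7)) = 12.855748, which rounds to 12.8557.

12.8557


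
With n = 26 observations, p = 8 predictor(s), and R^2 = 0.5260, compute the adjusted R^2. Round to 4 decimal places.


Using the formula:
(1 - 0.5260) = 0.4740.
Multiply by 25/17: 0.4740 * 25 = 11.8500, then 11.8500 / 17 = 0.6971.
Adj R^2 = 1 - 0.6971 = 0.3029.

0.3029


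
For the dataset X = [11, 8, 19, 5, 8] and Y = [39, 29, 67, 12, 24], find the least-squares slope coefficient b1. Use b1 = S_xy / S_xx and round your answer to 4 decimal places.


Calculate xbar = 10.2000, ybar = 34.2000.
S_xx = 114.8000, S_xy = 441.8000.
Using b1 = S_xy / S_xx = 441.8000 / 114.8000, we get b1 = 3.8484.

3.8484


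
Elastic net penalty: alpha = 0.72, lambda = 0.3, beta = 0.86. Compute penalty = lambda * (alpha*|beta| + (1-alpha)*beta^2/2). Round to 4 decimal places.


Compute:
L1 = 0.72 * 0.86 = 0.6192.
L2 = 0.28 * 0.86^2 / 2 = 0.1035.
Penalty = 0.3 * (0.6192 + 0.1035) = 0.2168.

0.2168


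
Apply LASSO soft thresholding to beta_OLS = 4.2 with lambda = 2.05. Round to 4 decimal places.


|beta_OLS| = 4.2.
lambda = 2.05.
Since |beta| > lambda, coefficient = sign(beta)*(|beta| - lambda) = 2.1500.
Result = 2.1500.

2.1500


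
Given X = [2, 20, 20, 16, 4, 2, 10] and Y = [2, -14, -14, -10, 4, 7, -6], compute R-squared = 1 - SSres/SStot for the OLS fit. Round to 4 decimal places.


The fitted line is Y = 6.6897 + -1.0517*X.
SSres = 19.7931, SStot = 459.7143.
R^2 = 1 - SSres/SStot = 0.9569.

0.9569


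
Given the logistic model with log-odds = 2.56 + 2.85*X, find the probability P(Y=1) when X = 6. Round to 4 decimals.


Compute z = 2.56 + (2.85)(6) = 19.6600.
exp(-z) = 0.0000.
P = 1/(1 + 0.0000) = 1.0000.

1.0000


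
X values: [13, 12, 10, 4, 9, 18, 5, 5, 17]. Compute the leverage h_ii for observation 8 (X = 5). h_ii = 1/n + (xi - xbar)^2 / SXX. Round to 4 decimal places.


Compute xbar = 10.3333 with n = 9 observations.
SXX = 212.0000.
Leverage = 1/9 + (5 - 10.3333)^2/212.0000 = 0.2453.

0.2453


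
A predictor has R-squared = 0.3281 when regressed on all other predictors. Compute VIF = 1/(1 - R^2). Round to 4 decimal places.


Denominator: 1 - 0.3281 = 0.6719.
VIF = 1 / 0.6719 = 1.4883.

1.4883


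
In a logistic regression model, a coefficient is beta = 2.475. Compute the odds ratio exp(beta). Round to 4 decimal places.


exp(2.475) = 11.8817.
So the odds ratio is 11.8817.

11.8817


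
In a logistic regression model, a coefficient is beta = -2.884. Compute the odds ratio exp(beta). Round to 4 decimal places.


exp(-2.884) = 0.0559.
So the odds ratio is 0.0559.

0.0559


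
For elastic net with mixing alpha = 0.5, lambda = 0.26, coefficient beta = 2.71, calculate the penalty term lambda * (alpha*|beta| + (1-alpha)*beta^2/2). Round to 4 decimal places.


L1 component = 0.5 * |2.71| = 1.3550.
L2 component = 0.5 * 2.71^2 / 2 = 1.8360.
Penalty = 0.26 * (1.3550 + 1.8360) = 0.26 * 3.1910 = 0.8297.

0.8297


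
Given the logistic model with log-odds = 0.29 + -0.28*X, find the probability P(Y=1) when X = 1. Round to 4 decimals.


z = 0.29 + -0.28 * 1 = 0.0100.
Sigmoid: P = 1 / (1 + exp(-0.0100)) = 0.5025.

0.5025


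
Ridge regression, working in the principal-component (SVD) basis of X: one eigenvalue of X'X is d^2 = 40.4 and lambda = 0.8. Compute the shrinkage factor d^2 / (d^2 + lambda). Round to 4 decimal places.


d^2 + lambda = 40.4 + 0.8 = 41.2000.
Shrinkage factor = 40.4/41.2000 = 0.9806.

0.9806


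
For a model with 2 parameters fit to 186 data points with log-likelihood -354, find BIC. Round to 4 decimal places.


ln(186) = 5.225747.
k * ln(n) = 2 * 5.225747 = 10.451494.
-2L = 708.
BIC = 10.451494 + 708 = 718.451494, which rounds to 718.4515.

718.4515


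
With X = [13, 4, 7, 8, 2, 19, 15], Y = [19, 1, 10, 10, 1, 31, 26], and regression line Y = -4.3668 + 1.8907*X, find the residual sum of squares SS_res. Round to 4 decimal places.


Compute predicted values, then residuals = yi - yhat_i.
Residuals: [-1.2123, -2.1960, 1.1319, -0.7588, 1.5854, -0.5565, 2.0063].
SSres = sum(residual^2) = 14.9975.

14.9975


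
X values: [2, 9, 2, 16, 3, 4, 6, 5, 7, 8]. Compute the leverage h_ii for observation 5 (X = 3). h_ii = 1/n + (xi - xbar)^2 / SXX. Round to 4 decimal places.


n = 10, xbar = 6.2000.
SXX = sum((xi - xbar)^2) = 159.6000.
h = 1/10 + (3 - 6.2000)^2 / 159.6000 = 0.1642.

0.1642


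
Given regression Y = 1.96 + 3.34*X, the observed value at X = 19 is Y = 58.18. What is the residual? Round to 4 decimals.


Compute yhat = 1.96 + (3.34)(19) = 65.4200.
Residual = actual - predicted = 58.18 - 65.4200 = -7.2400.

-7.2400


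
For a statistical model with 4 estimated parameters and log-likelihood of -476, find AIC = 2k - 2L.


AIC = 2k - 2*loglik = 2(4) - 2(-476).
= 8 + 952 = 960.

960


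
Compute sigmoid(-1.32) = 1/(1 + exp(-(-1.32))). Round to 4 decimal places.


First, exp(1.3200) = 3.7434.
Then sigma(z) = 1/(1 + 3.7434) = 0.2108.

0.2108


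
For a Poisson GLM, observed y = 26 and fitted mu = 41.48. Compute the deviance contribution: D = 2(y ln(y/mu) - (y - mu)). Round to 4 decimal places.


First: ln(26/41.48) = -0.467115.
Then: 26 * -0.467115 = -12.144990.
y - mu = 26 - 41.48 = -15.48.
D = 2(-12.144990 - -15.48) = 6.670020, which rounds to 6.6700.

6.6700


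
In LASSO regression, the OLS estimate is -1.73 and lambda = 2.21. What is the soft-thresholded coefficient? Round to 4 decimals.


Check: |-1.73| = 1.73 vs lambda = 2.21.
Since |beta| <= lambda, the coefficient is set to 0.
Soft-thresholded coefficient = 0.0000.

0.0000


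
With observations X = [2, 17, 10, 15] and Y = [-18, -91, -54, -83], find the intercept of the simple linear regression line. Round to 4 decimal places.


First find the slope: b1 = -4.9403.
Means: xbar = 11.0000, ybar = -61.5000.
b0 = ybar - b1 * xbar = -61.5000 - -4.9403 * 11.0000 = -7.1567.

-7.1567


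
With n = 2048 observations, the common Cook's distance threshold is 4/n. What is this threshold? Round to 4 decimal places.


Cook's distance cutoff = 4/n = 4/2048.
= 0.0020.

0.0020


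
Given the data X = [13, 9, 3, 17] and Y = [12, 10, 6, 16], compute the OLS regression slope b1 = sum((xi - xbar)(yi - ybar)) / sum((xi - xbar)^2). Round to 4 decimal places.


First compute the means: xbar = 10.5000, ybar = 11.0000.
Then S_xx = sum((xi - xbar)^2) = 107.0000.
S_xy = sum((xi - xbar)(yi - ybar)) = 74.0000.
b1 = S_xy / S_xx = 74.0000 / 107.0000 = 0.6916.

0.6916


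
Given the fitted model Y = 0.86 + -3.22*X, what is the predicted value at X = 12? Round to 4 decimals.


Plug X = 12 into Y = 0.86 + -3.22*X:
Y = 0.86 + -38.6400 = -37.7800.

-37.7800


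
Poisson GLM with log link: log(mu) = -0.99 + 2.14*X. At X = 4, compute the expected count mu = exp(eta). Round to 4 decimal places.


Compute eta = -0.99 + 2.14 * 4 = 7.5700.
Apply inverse link: mu = e^7.5700 = 1939.1403.

1939.1403


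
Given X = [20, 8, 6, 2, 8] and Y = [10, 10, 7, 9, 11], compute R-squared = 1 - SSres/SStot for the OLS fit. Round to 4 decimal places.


Fit the OLS line: b0 = 8.6991, b1 = 0.0796.
SSres = 8.0531.
SStot = 9.2000.
R^2 = 1 - 8.0531/9.2000 = 0.1247.

0.1247


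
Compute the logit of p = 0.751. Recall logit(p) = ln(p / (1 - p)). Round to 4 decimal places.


The odds are p/(1-p) = 0.751 / 0.249 = 3.0161.
logit(p) = ln(3.0161) = 1.1040.

1.1040


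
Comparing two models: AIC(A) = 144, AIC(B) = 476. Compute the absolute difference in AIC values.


|AIC_A - AIC_B| = |144 - 476| = 332.
Model A is preferred (lower AIC).

332


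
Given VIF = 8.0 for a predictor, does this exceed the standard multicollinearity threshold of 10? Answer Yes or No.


The threshold is 10.
VIF = 8.0 is < 10.
Multicollinearity indication: No.

No


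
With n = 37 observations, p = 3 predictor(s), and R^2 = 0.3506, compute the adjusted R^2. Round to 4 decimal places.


Adjusted R^2 = 1 - (1 - R^2) * (n-1)/(n-p-1).
(1 - R^2) = 0.6494.
(n-1)/(n-p-1) = 36/33.
(1 - R^2) * (n-1) = 0.6494 * 36 = 23.3784.
Divide by (n-p-1): 23.3784 / 33 = 0.7084.
Adj R^2 = 1 - 0.7084 = 0.2916.

0.2916


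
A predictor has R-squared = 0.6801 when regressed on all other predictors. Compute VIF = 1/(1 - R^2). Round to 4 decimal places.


Using VIF = 1/(1 - R^2_j):
1 - 0.6801 = 0.3199.
VIF = 3.1260.

3.1260


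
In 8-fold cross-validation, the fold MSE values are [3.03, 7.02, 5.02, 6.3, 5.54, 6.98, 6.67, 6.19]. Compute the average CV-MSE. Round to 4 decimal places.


Sum of fold MSEs = 46.7500.
Average = 46.7500 / 8 = 5.8438.

5.8438


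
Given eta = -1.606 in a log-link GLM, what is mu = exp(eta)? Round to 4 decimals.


Apply the inverse link:
mu = e^-1.606 = 0.2007.

0.2007


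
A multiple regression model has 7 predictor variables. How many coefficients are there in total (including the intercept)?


Each predictor gets one coefficient, plus one intercept.
Total parameters = 7 + 1 = 8.

8


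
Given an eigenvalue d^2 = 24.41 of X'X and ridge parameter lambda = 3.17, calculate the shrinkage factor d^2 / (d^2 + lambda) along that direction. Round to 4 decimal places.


Compute the denominator: 24.41 + 3.17 = 27.5800.
Shrinkage factor = 24.41 / 27.5800 = 0.8851.

0.8851


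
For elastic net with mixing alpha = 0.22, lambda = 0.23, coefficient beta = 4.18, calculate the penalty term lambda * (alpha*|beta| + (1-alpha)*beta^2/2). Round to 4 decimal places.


alpha * |beta| = 0.22 * 4.18 = 0.9196.
(1-alpha) * beta^2/2 = 0.78 * 17.4724/2 = 6.8142.
Total = 0.23 * (0.9196 + 6.8142) = 1.7788.

1.7788


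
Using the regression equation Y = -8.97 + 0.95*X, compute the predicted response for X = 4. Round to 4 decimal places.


Plug X = 4 into Y = -8.97 + 0.95*X:
Y = -8.97 + 3.8000 = -5.1700.

-5.1700


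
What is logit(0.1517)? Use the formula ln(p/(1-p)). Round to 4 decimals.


1 - p = 0.8483.
p/(1-p) = 0.1788.
logit = ln(0.1788) = -1.7213.

-1.7213


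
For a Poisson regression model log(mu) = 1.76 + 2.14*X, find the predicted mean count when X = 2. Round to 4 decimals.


Linear predictor: eta = 1.76 + (2.14)(2) = 6.0400.
Expected count: mu = exp(6.0400) = 419.8930.

419.8930


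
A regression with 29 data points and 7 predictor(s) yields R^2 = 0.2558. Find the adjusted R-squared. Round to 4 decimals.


Adjusted R^2 = 1 - (1 - R^2) * (n-1)/(n-p-1).
(1 - R^2) = 0.7442.
(n-1)/(n-p-1) = 28/21.
(1 - R^2) * (n-1) = 0.7442 * 28 = 20.8376.
Divide by (n-p-1): 20.8376 / 21 = 0.9923.
Adj R^2 = 1 - 0.9923 = 0.0077.

0.0077


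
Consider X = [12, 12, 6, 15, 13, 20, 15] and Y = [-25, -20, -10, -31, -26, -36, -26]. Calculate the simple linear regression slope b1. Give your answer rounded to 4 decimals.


The sample means are xbar = 13.2857 and ybar = -24.8571.
Compute S_xx = 107.4286 and S_xy = -201.2857.
Slope b1 = S_xy / S_xx = -201.2857 / 107.4286 = -1.8737.

-1.8737


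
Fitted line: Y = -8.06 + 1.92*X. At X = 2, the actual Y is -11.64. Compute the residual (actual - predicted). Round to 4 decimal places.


Fitted value at X = 2 is yhat = -8.06 + 1.92*2 = -4.2200.
Residual = -11.64 - -4.2200 = -7.4200.

-7.4200


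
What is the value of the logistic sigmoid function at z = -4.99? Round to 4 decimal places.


exp(4.9900) = 146.9364.
1 + exp(-z) = 147.9364.
sigmoid = 1/147.9364 = 0.0068.

0.0068


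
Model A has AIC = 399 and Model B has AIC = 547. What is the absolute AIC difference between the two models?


Compute |399 - 547| = 148.
Model A has the smaller AIC.

148


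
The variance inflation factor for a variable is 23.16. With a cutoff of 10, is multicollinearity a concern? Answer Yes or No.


Compare VIF = 23.16 to the threshold of 10.
23.16 >= 10, so the answer is Yes.

Yes


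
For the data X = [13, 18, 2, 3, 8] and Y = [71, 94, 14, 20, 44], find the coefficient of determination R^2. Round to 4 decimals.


After computing the OLS fit (b0=4.4748, b1=5.0142):
SSres = 3.1630, SStot = 4599.2000.
R^2 = 1 - 3.1630/4599.2000 = 0.9993.

0.9993


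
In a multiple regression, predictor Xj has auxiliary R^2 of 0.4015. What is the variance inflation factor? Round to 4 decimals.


Using VIF = 1/(1 - R^2_j):
1 - 0.4015 = 0.5985.
VIF = 1.6708.

1.6708


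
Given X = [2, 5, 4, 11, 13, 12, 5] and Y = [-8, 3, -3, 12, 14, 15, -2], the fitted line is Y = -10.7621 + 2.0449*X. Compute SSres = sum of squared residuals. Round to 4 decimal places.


Compute predicted values, then residuals = yi - yhat_i.
Residuals: [-1.3277, 3.5376, -0.4175, 0.2682, -1.8216, 1.2233, -1.4624].
SSres = sum(residual^2) = 21.4769.

21.4769


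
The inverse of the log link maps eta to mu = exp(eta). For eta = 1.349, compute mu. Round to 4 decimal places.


The inverse log link gives:
mu = exp(1.349) = 3.8536.

3.8536


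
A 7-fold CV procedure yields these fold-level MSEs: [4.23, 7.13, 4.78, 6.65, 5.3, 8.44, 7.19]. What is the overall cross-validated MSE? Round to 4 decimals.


Sum of fold MSEs = 43.7200.
Average = 43.7200 / 7 = 6.2457.

6.2457


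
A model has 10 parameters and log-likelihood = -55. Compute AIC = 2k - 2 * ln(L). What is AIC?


Compute:
2k = 2*10 = 20.
-2*loglik = -2*(-55) = 110.
AIC = 20 + 110 = 130.

130


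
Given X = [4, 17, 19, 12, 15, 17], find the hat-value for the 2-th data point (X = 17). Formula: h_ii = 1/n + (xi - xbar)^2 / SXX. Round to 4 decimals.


Mean of X: xbar = 14.0000.
SXX = 148.0000.
For X = 17: h = 1/6 + (17 - 14.0000)^2/148.0000 = 0.2275.

0.2275


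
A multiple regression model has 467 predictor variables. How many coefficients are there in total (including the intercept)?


Including the intercept, the model has 467 predictor coefficients + 1 intercept.
Total = 468.

468


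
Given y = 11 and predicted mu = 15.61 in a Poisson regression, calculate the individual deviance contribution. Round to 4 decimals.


First: ln(11/15.61) = -0.350016.
Then: 11 * -0.350016 = -3.850176.
y - mu = 11 - 15.61 = -4.61.
D = 2(-3.850176 - -4.61) = 1.519648, which rounds to 1.5196.

1.5196


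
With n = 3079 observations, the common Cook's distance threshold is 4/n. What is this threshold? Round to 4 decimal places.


Cook's distance cutoff = 4/n = 4/3079.
= 0.0013.

0.0013


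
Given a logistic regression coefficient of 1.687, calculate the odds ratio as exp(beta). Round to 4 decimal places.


Odds ratio = exp(beta) = exp(1.687).
= 5.4032.

5.4032


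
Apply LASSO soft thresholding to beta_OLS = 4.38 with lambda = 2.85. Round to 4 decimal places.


Absolute value: |4.38| = 4.38.
Compare to lambda = 2.85.
Since |beta| > lambda, coefficient = sign(beta)*(|beta| - lambda) = 1.5300.

1.5300


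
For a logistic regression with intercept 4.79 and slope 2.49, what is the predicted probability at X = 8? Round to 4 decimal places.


Compute z = 4.79 + (2.49)(8) = 24.7100.
exp(-z) = 0.0000.
P = 1/(1 + 0.0000) = 1.0000.

1.0000


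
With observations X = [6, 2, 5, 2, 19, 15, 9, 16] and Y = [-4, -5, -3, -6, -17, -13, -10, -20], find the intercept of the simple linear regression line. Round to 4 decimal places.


Compute b1 = -0.8699 from the OLS formula.
With xbar = 9.2500 and ybar = -9.7500, the intercept is:
b0 = -9.7500 - -0.8699 * 9.2500 = -1.7033.

-1.7033


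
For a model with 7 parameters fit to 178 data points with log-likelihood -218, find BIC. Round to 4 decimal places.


Compute k*ln(n) = 7*ln(178) = 7*5.181784 = 36.272488.
Then -2*loglik = 436.
BIC = 36.272488 + 436 = 472.272488, which rounds to 472.2725.

472.2725


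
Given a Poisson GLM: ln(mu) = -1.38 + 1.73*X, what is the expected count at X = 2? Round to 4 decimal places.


Linear predictor: eta = -1.38 + (1.73)(2) = 2.0800.
Expected count: mu = exp(2.0800) = 8.0045.

8.0045


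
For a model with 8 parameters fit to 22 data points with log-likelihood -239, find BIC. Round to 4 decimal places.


ln(22) = 3.091042.
k * ln(n) = 8 * 3.091042 = 24.728336.
-2L = 478.
BIC = 24.728336 + 478 = 502.728336, which rounds to 502.7283.

502.7283


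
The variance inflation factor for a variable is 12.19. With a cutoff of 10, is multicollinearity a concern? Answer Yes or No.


Compare VIF = 12.19 to the threshold of 10.
12.19 >= 10, so the answer is Yes.

Yes


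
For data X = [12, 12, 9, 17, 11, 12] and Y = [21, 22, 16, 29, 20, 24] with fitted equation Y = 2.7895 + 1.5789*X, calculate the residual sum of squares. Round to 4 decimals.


For each point, residual = actual - predicted.
Residuals: [-0.7363, 0.2637, -0.9996, -0.6308, -0.1574, 2.2637].
Sum of squared residuals = 7.1579.

7.1579


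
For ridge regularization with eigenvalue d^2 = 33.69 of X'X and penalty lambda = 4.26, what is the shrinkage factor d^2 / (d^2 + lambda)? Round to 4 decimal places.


Denominator = d^2 + lambda = 33.69 + 4.26 = 37.9500.
Shrinkage = 33.69 / 37.9500 = 0.8877.

0.8877


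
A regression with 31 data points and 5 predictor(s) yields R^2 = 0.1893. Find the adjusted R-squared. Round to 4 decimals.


Plug in: Adj R^2 = 1 - (1 - 0.1893) * 30/25.
= 1 - 0.8107 * 30/25
= 1 - 24.3210 / 25
= 1 - 0.9728 = 0.0272.

0.0272


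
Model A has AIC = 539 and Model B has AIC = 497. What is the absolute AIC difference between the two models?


Compute |539 - 497| = 42.
Model B has the smaller AIC.

42


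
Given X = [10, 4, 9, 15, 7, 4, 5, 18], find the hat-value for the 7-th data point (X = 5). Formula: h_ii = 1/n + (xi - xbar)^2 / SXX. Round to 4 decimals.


Compute xbar = 9.0000 with n = 8 observations.
SXX = 188.0000.
Leverage = 1/8 + (5 - 9.0000)^2/188.0000 = 0.2101.

0.2101


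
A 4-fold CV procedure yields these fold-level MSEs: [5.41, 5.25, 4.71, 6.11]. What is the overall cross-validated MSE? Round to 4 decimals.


Sum of fold MSEs = 21.4800.
Average = 21.4800 / 4 = 5.3700.

5.3700


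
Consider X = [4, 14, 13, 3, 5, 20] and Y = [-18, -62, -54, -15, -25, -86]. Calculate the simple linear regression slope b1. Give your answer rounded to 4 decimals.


Calculate xbar = 9.8333, ybar = -43.3333.
S_xx = 234.8333, S_xy = -975.3333.
Using b1 = S_xy / S_xx = -975.3333 / 234.8333, we get b1 = -4.1533.

-4.1533


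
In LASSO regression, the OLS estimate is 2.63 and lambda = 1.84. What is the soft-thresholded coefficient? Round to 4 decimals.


Check: |2.63| = 2.63 vs lambda = 1.84.
Since |beta| > lambda, coefficient = sign(beta)*(|beta| - lambda) = 0.7900.
Soft-thresholded coefficient = 0.7900.

0.7900


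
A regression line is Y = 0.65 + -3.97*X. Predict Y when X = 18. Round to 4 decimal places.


Plug X = 18 into Y = 0.65 + -3.97*X:
Y = 0.65 + -71.4600 = -70.8100.

-70.8100


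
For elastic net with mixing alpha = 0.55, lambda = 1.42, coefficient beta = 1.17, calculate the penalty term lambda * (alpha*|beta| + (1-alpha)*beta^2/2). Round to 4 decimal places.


Compute:
L1 = 0.55 * 1.17 = 0.6435.
L2 = 0.45 * 1.17^2 / 2 = 0.3080.
Penalty = 1.42 * (0.6435 + 0.3080) = 1.3511.

1.3511


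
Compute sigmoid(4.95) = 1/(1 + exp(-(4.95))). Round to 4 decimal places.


Compute exp(-4.9500) = 0.0071.
Sigmoid = 1 / (1 + 0.0071) = 1 / 1.0071 = 0.9930.

0.9930


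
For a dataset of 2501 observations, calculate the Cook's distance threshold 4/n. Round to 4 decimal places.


Using the rule of thumb:
Threshold = 4 / 2501 = 0.0016.

0.0016


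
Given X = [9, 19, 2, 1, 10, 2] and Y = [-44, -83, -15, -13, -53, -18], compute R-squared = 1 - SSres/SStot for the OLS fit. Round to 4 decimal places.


After computing the OLS fit (b0=-9.2656, b1=-3.9629):
SSres = 25.6664, SStot = 3839.3333.
R^2 = 1 - 25.6664/3839.3333 = 0.9933.

0.9933


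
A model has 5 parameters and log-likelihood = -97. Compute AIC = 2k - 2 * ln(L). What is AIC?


AIC = 2*5 - 2*(-97).
= 10 + 194 = 204.

204


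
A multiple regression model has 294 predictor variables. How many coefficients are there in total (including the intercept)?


Total coefficients = number of predictors + 1 (for the intercept).
= 294 + 1 = 295.

295


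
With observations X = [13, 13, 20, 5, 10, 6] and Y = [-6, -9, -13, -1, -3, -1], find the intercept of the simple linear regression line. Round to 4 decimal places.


Compute b1 = -0.8453 from the OLS formula.
With xbar = 11.1667 and ybar = -5.5000, the intercept is:
b0 = -5.5000 - -0.8453 * 11.1667 = 3.9392.

3.9392


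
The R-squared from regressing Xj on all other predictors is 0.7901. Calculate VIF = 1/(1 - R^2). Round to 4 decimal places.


Using VIF = 1/(1 - R^2_j):
1 - 0.7901 = 0.2099.
VIF = 4.7642.

4.7642


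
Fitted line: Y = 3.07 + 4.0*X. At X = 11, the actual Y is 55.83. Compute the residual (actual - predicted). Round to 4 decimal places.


Compute yhat = 3.07 + (4.0)(11) = 47.0700.
Residual = actual - predicted = 55.83 - 47.0700 = 8.7600.

8.7600


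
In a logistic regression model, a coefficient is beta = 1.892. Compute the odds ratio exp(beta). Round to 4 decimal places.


exp(1.892) = 6.6326.
So the odds ratio is 6.6326.

6.6326


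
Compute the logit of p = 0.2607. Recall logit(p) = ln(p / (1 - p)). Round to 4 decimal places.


1 - p = 0.7393.
p/(1-p) = 0.3526.
logit = ln(0.3526) = -1.0423.

-1.0423


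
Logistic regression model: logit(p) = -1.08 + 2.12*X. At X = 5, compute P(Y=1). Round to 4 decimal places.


Compute z = -1.08 + (2.12)(5) = 9.5200.
exp(-z) = 0.0001.
P = 1/(1 + 0.0001) = 0.9999.

0.9999


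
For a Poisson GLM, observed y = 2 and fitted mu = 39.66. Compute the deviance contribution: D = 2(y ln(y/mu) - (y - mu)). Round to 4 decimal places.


y/mu = 2/39.66 = 0.050429 (approx.), and ln(2/39.66) = -2.987196.
y * ln(y/mu) = 2 * -2.987196 = -5.974392.
y - mu = -37.66.
D = 2 * (-5.974392 - -37.66) = 63.371216, which rounds to 63.3712.

63.3712


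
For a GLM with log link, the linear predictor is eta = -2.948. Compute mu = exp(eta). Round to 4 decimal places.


The inverse log link gives:
mu = exp(-2.948) = 0.0524.

0.0524


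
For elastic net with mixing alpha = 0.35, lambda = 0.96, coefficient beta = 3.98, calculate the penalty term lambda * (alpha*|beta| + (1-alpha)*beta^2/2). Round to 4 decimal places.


Compute:
L1 = 0.35 * 3.98 = 1.3930.
L2 = 0.65 * 3.98^2 / 2 = 5.1481.
Penalty = 0.96 * (1.3930 + 5.1481) = 6.2795.

6.2795


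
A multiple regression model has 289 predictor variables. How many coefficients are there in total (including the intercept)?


Total coefficients = number of predictors + 1 (for the intercept).
= 289 + 1 = 290.

290


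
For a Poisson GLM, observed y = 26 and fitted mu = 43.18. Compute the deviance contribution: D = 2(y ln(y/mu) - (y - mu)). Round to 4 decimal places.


First: ln(26/43.18) = -0.507281.
Then: 26 * -0.507281 = -13.189306.
y - mu = 26 - 43.18 = -17.18.
D = 2(-13.189306 - -17.18) = 7.981388, which rounds to 7.9814.

7.9814


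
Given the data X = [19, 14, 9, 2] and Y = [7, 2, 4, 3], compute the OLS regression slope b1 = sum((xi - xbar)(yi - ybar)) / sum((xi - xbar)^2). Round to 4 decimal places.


Calculate xbar = 11.0000, ybar = 4.0000.
S_xx = 158.0000, S_xy = 27.0000.
Using b1 = S_xy / S_xx = 27.0000 / 158.0000, we get b1 = 0.1709.

0.1709


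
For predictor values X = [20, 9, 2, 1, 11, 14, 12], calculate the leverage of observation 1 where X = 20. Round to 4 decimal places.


n = 7, xbar = 9.8571.
SXX = sum((xi - xbar)^2) = 266.8571.
h = 1/7 + (20 - 9.8571)^2 / 266.8571 = 0.5284.

0.5284


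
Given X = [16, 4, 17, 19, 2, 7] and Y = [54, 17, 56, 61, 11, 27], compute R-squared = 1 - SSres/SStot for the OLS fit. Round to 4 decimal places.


Fit the OLS line: b0 = 5.4400, b1 = 2.9748.
SSres = 2.6609.
SStot = 2399.3333.
R^2 = 1 - 2.6609/2399.3333 = 0.9989.

0.9989


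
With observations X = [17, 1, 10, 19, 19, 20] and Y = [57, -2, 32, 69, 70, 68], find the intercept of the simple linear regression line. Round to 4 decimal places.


Compute b1 = 3.8449 from the OLS formula.
With xbar = 14.3333 and ybar = 49.0000, the intercept is:
b0 = 49.0000 - 3.8449 * 14.3333 = -6.1098.

-6.1098


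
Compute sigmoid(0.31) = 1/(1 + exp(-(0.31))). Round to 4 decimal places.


Compute exp(-0.3100) = 0.7334.
Sigmoid = 1 / (1 + 0.7334) = 1 / 1.7334 = 0.5769.

0.5769


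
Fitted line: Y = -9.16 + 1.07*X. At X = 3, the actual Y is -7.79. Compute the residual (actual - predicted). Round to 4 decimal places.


Fitted value at X = 3 is yhat = -9.16 + 1.07*3 = -5.9500.
Residual = -7.79 - -5.9500 = -1.8400.

-1.8400


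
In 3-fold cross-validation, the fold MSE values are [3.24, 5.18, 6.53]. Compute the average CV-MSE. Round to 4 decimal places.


Add all fold MSEs: 14.9500.
Divide by k = 3: 14.9500/3 = 4.9833.

4.9833


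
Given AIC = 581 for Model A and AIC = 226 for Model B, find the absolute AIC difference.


Absolute difference = |581 - 226| = 355.
The model with lower AIC (B) is preferred.

355


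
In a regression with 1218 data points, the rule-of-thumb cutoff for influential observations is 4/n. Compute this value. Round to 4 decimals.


Cook's distance cutoff = 4/n = 4/1218.
= 0.0033.

0.0033


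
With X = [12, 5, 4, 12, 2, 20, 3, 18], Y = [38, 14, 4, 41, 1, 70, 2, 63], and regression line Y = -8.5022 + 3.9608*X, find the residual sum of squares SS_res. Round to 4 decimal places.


Predicted values from Y = -8.5022 + 3.9608*X.
Residuals: [-1.0274, 2.6982, -3.3410, 1.9726, 1.5806, -0.7138, -1.3802, 0.2078].
SSres = 28.3452.

28.3452


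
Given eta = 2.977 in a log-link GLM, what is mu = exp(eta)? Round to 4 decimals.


Apply the inverse link:
mu = e^2.977 = 19.6288.

19.6288


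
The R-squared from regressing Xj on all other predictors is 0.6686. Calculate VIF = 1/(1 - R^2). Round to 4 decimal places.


Using VIF = 1/(1 - R^2_j):
1 - 0.6686 = 0.3314.
VIF = 3.0175.

3.0175


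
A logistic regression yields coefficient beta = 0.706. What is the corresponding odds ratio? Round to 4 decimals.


Odds ratio = exp(beta) = exp(0.706).
= 2.0259.

2.0259


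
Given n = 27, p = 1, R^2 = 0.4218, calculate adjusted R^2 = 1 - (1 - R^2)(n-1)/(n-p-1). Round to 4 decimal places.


Using the formula:
(1 - 0.4218) = 0.5782.
Multiply by 26/25: 0.5782 * 26 = 15.0332, then 15.0332 / 25 = 0.6013.
Adj R^2 = 1 - 0.6013 = 0.3987.

0.3987


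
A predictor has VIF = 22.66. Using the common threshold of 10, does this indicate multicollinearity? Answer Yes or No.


Compare VIF = 22.66 to the threshold of 10.
22.66 >= 10, so the answer is Yes.

Yes


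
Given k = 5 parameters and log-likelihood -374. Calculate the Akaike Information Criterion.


AIC = 2k - 2*loglik = 2(5) - 2(-374).
= 10 + 748 = 758.

758


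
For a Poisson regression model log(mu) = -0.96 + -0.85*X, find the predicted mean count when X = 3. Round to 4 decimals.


Linear predictor: eta = -0.96 + (-0.85)(3) = -3.5100.
Expected count: mu = exp(-3.5100) = 0.0299.

0.0299


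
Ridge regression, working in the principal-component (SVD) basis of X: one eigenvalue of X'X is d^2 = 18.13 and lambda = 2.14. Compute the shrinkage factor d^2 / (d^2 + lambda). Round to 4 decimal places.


Denominator = d^2 + lambda = 18.13 + 2.14 = 20.2700.
Shrinkage = 18.13 / 20.2700 = 0.8944.

0.8944


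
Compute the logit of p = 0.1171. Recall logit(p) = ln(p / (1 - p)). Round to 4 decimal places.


1 - p = 0.8829.
p/(1-p) = 0.1326.
logit = ln(0.1326) = -2.0202.

-2.0202


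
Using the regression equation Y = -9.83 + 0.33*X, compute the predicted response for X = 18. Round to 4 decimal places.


Plug X = 18 into Y = -9.83 + 0.33*X:
Y = -9.83 + 5.9400 = -3.8900.

-3.8900


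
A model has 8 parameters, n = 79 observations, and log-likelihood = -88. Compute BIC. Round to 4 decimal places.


k * ln(n) = 8 * ln(79) = 8 * 4.369448 = 34.955584.
-2 * loglik = -2 * (-88) = 176.
BIC = 34.955584 + 176 = 210.955584, which rounds to 210.9556.

210.9556


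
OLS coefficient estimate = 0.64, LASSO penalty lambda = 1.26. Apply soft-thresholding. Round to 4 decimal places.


Absolute value: |0.64| = 0.64.
Compare to lambda = 1.26.
Since |beta| <= lambda, the coefficient is set to 0.

0.0000


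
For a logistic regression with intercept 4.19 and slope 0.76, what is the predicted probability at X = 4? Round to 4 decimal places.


Linear predictor: z = 4.19 + 0.76 * 4 = 7.2300.
P = 1/(1 + exp(-7.2300)) = 1/(1 + 0.0007) = 0.9993.

0.9993


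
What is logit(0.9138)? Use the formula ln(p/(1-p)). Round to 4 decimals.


Compute the odds: 0.9138/0.0862 = 10.6009.
Take the natural log: ln(10.6009) = 2.3609.

2.3609


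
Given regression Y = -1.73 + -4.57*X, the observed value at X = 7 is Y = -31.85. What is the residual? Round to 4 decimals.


Predicted = -1.73 + -4.57 * 7 = -33.7200.
Residual = -31.85 - -33.7200 = 1.8700.

1.8700


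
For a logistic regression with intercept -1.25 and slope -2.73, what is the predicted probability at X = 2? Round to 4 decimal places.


z = -1.25 + -2.73 * 2 = -6.7100.
Sigmoid: P = 1 / (1 + exp(6.7100)) = 0.0012.

0.0012


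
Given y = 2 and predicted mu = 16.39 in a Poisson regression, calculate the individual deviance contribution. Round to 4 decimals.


y/mu = 2/16.39 = 0.122026 (approx.), and ln(2/16.39) = -2.103524.
y * ln(y/mu) = 2 * -2.103524 = -4.207048.
y - mu = -14.39.
D = 2 * (-4.207048 - -14.39) = 20.365904, which rounds to 20.3659.

20.3659


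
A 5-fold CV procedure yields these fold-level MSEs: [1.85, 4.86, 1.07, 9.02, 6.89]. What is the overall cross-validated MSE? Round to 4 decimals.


Add all fold MSEs: 23.6900.
Divide by k = 5: 23.6900/5 = 4.7380.

4.7380


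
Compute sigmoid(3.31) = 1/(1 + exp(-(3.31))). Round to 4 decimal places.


exp(-3.3100) = 0.0365.
1 + exp(-z) = 1.0365.
sigmoid = 1/1.0365 = 0.9648.

0.9648


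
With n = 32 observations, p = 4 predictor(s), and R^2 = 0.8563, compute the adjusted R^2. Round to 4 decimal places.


Using the formula:
(1 - 0.8563) = 0.1437.
Multiply by 31/27: 0.1437 * 31 = 4.4547, then 4.4547 / 27 = 0.1650.
Adj R^2 = 1 - 0.1650 = 0.8350.

0.8350


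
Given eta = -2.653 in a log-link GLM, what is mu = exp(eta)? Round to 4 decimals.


The inverse log link gives:
mu = exp(-2.653) = 0.0704.

0.0704


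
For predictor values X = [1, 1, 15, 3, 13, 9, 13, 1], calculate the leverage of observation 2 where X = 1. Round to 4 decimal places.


Compute xbar = 7.0000 with n = 8 observations.
SXX = 264.0000.
Leverage = 1/8 + (1 - 7.0000)^2/264.0000 = 0.2614.

0.2614


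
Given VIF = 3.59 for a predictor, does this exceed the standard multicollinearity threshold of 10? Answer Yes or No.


The threshold is 10.
VIF = 3.59 is < 10.
Multicollinearity indication: No.

No


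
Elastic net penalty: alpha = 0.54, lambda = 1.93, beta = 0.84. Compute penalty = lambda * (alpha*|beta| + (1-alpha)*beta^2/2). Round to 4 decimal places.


alpha * |beta| = 0.54 * 0.84 = 0.4536.
(1-alpha) * beta^2/2 = 0.46 * 0.7056/2 = 0.1623.
Total = 1.93 * (0.4536 + 0.1623) = 1.1887.

1.1887


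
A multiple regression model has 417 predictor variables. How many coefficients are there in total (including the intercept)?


Each predictor gets one coefficient, plus one intercept.
Total parameters = 417 + 1 = 418.

418


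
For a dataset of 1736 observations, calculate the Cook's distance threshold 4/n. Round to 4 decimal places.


Using the rule of thumb:
Threshold = 4 / 1736 = 0.0023.

0.0023


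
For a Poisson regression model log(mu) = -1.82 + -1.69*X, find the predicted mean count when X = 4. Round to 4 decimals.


eta = -1.82 + -1.69 * 4 = -8.5800.
mu = exp(-8.5800) = 0.0002.

0.0002


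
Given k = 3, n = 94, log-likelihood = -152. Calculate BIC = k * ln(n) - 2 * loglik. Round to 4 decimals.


ln(94) = 4.543295.
k * ln(n) = 3 * 4.543295 = 13.629885.
-2L = 304.
BIC = 13.629885 + 304 = 317.629885, which rounds to 317.6299.

317.6299


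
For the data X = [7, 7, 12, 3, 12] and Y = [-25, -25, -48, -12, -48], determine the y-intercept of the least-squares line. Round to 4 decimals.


First find the slope: b1 = -4.1224.
Means: xbar = 8.2000, ybar = -31.6000.
b0 = ybar - b1 * xbar = -31.6000 - -4.1224 * 8.2000 = 2.2041.

2.2041


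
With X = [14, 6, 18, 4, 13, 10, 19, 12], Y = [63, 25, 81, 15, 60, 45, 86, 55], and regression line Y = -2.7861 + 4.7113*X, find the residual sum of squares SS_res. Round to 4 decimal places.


For each point, residual = actual - predicted.
Residuals: [-0.1721, -0.4817, -1.0173, -1.0591, 1.5392, 0.6731, -0.7286, 1.2505].
Sum of squared residuals = 7.3351.

7.3351


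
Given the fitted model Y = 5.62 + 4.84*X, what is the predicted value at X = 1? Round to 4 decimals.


Predicted value:
Y = 5.62 + (4.84)(1) = 5.62 + 4.8400 = 10.4600.

10.4600


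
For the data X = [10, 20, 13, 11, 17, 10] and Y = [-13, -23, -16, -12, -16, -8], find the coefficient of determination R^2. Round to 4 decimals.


After computing the OLS fit (b0=0.1754, b1=-1.0994):
SSres = 23.9883, SStot = 127.3333.
R^2 = 1 - 23.9883/127.3333 = 0.8116.

0.8116


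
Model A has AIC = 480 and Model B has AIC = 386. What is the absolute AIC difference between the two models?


Absolute difference = |480 - 386| = 94.
The model with lower AIC (B) is preferred.

94


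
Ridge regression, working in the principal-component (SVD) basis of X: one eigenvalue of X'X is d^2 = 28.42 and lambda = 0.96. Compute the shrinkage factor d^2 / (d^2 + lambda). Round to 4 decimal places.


d^2 + lambda = 28.42 + 0.96 = 29.3800.
Shrinkage factor = 28.42/29.3800 = 0.9673.

0.9673


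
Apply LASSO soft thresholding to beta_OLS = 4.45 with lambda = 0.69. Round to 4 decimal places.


Absolute value: |4.45| = 4.45.
Compare to lambda = 0.69.
Since |beta| > lambda, coefficient = sign(beta)*(|beta| - lambda) = 3.7600.

3.7600


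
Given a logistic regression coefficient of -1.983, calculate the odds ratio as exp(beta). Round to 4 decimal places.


The odds ratio is computed as:
OR = e^(-1.983) = 0.1377.

0.1377


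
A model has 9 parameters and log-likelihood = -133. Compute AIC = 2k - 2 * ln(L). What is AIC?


Compute:
2k = 2*9 = 18.
-2*loglik = -2*(-133) = 266.
AIC = 18 + 266 = 284.

284


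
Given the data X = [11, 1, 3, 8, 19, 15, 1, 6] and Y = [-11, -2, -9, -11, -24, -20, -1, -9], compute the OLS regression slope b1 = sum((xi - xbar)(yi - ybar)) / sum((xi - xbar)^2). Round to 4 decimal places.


First compute the means: xbar = 8.0000, ybar = -10.8750.
Then S_xx = sum((xi - xbar)^2) = 306.0000.
S_xy = sum((xi - xbar)(yi - ybar)) = -353.0000.
b1 = S_xy / S_xx = -353.0000 / 306.0000 = -1.1536.

-1.1536


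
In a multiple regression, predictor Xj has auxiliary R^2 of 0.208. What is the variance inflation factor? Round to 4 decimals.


Denominator: 1 - 0.208 = 0.792.
VIF = 1 / 0.792 = 1.2626.

1.2626


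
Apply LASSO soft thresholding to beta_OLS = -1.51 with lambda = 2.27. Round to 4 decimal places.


Absolute value: |-1.51| = 1.51.
Compare to lambda = 2.27.
Since |beta| <= lambda, the coefficient is set to 0.

0.0000


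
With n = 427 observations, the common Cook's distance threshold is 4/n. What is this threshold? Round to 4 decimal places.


The threshold is 4/n.
4/427 = 0.0094.

0.0094


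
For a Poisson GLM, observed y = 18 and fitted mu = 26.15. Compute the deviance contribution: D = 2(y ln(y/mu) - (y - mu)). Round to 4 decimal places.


y/mu = 18/26.15 = 0.688337 (approx.), and ln(18/26.15) = -0.373477.
y * ln(y/mu) = 18 * -0.373477 = -6.722586.
y - mu = -8.15.
D = 2 * (-6.722586 - -8.15) = 2.854828, which rounds to 2.8548.

2.8548


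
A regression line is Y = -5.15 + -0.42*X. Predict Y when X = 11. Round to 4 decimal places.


Plug X = 11 into Y = -5.15 + -0.42*X:
Y = -5.15 + -4.6200 = -9.7700.

-9.7700


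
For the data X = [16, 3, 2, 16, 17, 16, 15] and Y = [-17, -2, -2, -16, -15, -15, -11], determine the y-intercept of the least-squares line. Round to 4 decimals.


First find the slope: b1 = -0.9543.
Means: xbar = 12.1429, ybar = -11.1429.
b0 = ybar - b1 * xbar = -11.1429 - -0.9543 * 12.1429 = 0.4457.

0.4457
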